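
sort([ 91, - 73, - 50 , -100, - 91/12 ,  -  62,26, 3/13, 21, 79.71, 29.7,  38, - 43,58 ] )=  [ -100, - 73,-62,  -  50, -43, - 91/12, 3/13, 21, 26,29.7,  38,58, 79.71, 91] 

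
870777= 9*96753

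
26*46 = 1196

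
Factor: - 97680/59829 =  - 80/49 = - 2^4*5^1 * 7^( - 2)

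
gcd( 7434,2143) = 1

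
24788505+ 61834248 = 86622753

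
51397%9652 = 3137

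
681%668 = 13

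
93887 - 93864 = 23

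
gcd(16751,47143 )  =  1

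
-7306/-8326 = 3653/4163 = 0.88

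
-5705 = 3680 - 9385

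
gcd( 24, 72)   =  24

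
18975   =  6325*3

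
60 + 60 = 120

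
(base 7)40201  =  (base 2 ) 10010111100111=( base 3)111022101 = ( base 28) CAF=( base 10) 9703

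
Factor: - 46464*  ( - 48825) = 2^7*3^3 * 5^2*7^1*11^2  *31^1=2268604800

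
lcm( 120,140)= 840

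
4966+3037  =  8003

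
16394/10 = 8197/5 = 1639.40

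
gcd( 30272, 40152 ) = 8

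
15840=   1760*9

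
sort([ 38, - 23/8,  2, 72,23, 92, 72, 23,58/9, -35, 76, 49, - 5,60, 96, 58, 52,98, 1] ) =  [-35,-5 ,- 23/8, 1, 2, 58/9,  23 , 23, 38 , 49, 52 , 58, 60, 72, 72 , 76,92,96 , 98] 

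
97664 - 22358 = 75306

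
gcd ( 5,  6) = 1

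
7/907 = 7/907 = 0.01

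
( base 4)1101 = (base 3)10000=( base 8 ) 121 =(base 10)81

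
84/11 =84/11  =  7.64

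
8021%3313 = 1395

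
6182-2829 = 3353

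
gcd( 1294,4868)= 2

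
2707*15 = 40605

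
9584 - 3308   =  6276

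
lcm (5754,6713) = 40278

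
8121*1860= 15105060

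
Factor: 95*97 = 9215  =  5^1*19^1*97^1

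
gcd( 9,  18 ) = 9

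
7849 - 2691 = 5158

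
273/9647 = 273/9647 = 0.03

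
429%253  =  176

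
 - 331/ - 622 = 331/622 = 0.53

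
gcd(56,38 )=2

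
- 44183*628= - 27746924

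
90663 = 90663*1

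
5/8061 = 5/8061 = 0.00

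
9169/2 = 9169/2 = 4584.50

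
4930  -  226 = 4704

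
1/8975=1/8975 = 0.00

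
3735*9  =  33615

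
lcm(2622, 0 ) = 0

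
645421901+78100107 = 723522008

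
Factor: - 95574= - 2^1 * 3^1*17^1*937^1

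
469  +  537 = 1006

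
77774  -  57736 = 20038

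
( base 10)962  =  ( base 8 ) 1702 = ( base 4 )33002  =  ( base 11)7a5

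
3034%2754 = 280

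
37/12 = 37/12 = 3.08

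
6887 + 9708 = 16595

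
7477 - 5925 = 1552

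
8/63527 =8/63527 = 0.00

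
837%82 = 17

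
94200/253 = 372 +84/253 = 372.33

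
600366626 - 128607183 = 471759443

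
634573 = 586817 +47756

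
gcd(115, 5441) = 1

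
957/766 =957/766 = 1.25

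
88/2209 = 88/2209 = 0.04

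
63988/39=63988/39=1640.72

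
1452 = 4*363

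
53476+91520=144996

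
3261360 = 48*67945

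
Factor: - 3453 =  - 3^1 * 1151^1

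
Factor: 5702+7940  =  2^1*19^1*359^1 = 13642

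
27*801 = 21627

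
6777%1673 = 85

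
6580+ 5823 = 12403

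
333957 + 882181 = 1216138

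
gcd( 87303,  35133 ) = 3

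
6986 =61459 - 54473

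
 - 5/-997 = 5/997 = 0.01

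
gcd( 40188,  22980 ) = 12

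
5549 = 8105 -2556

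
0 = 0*577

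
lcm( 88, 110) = 440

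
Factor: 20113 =20113^1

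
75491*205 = 15475655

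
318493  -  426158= - 107665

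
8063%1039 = 790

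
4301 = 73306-69005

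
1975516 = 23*85892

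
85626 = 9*9514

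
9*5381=48429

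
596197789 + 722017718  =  1318215507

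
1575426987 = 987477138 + 587949849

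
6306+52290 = 58596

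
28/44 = 7/11 = 0.64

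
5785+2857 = 8642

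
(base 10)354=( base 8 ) 542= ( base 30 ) bo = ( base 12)256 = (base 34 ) ae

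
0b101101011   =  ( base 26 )DP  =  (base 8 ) 553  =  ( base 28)CR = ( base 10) 363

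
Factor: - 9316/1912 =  - 2^(  -  1 )*17^1*137^1*239^( - 1) = - 2329/478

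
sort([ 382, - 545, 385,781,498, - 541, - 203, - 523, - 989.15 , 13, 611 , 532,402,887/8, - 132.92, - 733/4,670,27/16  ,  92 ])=[ - 989.15, - 545,-541, - 523, - 203, - 733/4, - 132.92,27/16,13,  92, 887/8,  382,385,402,498,532,611,670,781] 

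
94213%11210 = 4533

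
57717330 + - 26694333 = 31022997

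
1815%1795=20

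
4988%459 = 398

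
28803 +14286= 43089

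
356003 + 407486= 763489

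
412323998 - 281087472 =131236526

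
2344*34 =79696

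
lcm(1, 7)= 7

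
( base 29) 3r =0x72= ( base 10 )114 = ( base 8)162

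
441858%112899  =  103161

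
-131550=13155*(  -  10)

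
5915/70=84  +  1/2 = 84.50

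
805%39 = 25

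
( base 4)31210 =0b1101100100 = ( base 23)1EH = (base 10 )868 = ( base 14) 460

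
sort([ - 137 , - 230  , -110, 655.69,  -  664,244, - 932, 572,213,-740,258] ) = [-932, - 740, - 664, - 230 , - 137,-110 , 213, 244,258,572,  655.69 ] 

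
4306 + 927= 5233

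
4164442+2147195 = 6311637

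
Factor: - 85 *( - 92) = 7820 = 2^2*5^1*17^1*23^1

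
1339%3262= 1339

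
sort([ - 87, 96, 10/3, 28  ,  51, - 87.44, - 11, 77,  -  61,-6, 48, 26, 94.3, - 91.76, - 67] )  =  [ - 91.76, - 87.44, - 87, - 67, - 61,-11, - 6 , 10/3, 26 , 28,48, 51,77,94.3,96 ]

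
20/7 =20/7 = 2.86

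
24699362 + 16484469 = 41183831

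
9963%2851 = 1410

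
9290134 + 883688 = 10173822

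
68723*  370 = 25427510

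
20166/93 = 6722/31 = 216.84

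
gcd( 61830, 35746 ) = 2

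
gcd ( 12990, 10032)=6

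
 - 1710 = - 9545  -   - 7835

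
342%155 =32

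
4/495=4/495 = 0.01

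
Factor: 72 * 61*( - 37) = - 162504 = - 2^3*3^2*37^1 * 61^1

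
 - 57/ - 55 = 1+2/55 = 1.04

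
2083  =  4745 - 2662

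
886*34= 30124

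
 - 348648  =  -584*597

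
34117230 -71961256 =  - 37844026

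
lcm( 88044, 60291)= 5546772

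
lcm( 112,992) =6944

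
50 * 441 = 22050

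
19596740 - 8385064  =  11211676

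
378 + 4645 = 5023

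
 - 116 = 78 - 194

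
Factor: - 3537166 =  - 2^1  *  1768583^1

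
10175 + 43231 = 53406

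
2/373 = 2/373 = 0.01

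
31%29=2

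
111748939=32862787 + 78886152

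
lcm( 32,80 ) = 160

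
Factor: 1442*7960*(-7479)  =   - 2^4*  3^3*5^1*7^1*103^1*199^1*277^1= -85846355280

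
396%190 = 16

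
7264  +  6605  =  13869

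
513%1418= 513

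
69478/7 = 9925 + 3/7=9925.43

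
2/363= 2/363 = 0.01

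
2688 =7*384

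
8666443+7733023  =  16399466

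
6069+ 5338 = 11407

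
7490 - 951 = 6539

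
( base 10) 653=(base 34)J7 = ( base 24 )135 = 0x28D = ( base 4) 22031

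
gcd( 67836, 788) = 4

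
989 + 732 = 1721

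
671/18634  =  61/1694 = 0.04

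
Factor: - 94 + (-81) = - 175 = -5^2 * 7^1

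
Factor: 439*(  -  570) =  - 250230 = - 2^1*3^1 *5^1 * 19^1*439^1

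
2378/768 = 1189/384 = 3.10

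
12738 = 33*386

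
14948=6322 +8626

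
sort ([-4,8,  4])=[ -4, 4, 8] 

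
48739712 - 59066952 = -10327240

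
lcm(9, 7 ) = 63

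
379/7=379/7 = 54.14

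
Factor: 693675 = 3^2*5^2*3083^1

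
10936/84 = 2734/21= 130.19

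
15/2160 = 1/144 = 0.01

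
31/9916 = 31/9916 = 0.00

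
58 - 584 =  -526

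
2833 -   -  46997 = 49830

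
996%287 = 135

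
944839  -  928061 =16778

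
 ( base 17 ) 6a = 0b1110000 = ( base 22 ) 52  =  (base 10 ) 112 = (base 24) 4g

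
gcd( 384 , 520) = 8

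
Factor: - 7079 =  - 7079^1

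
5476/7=782 + 2/7 = 782.29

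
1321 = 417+904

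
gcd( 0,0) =0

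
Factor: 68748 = 2^2 *3^1*17^1 * 337^1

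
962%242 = 236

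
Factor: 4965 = 3^1*5^1*331^1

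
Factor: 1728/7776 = 2^1*3^( - 2) = 2/9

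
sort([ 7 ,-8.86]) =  [ -8.86, 7]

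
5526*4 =22104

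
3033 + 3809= 6842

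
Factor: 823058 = 2^1*411529^1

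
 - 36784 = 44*( - 836)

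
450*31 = 13950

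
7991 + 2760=10751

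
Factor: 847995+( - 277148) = 570847 = 599^1 * 953^1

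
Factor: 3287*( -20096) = -66055552= - 2^7*19^1*157^1*173^1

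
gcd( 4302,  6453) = 2151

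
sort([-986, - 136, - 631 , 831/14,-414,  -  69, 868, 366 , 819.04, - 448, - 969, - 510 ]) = [ - 986, - 969, - 631, - 510,  -  448, - 414, - 136, - 69, 831/14,366, 819.04, 868]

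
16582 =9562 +7020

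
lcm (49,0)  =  0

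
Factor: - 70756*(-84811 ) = 2^2*7^2*19^2*84811^1 = 6000887116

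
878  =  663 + 215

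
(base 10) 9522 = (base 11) 7177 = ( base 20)13g2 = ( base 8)22462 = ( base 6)112030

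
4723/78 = 4723/78= 60.55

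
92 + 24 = 116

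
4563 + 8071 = 12634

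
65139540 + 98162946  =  163302486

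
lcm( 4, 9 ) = 36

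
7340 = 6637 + 703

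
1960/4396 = 70/157 = 0.45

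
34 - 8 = 26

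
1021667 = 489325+532342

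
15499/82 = 15499/82 = 189.01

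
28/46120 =7/11530 = 0.00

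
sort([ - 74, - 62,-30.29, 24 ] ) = [- 74, - 62,-30.29,  24] 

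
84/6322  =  42/3161=0.01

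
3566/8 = 445 + 3/4 = 445.75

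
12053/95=12053/95=126.87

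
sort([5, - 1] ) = [ - 1,5 ] 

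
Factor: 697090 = 2^1*5^1*69709^1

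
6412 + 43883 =50295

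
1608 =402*4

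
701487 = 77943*9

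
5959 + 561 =6520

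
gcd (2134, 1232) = 22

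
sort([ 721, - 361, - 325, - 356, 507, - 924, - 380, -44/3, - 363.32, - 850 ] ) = [ - 924, - 850, - 380, - 363.32, - 361, - 356, - 325,-44/3, 507, 721 ] 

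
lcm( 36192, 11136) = 144768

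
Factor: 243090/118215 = 2^1*71^ ( - 1)*73^1 = 146/71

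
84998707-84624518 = 374189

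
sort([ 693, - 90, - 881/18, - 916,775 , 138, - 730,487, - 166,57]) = [ - 916, - 730, - 166, - 90, - 881/18 , 57, 138,487, 693,775] 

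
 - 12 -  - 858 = 846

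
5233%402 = 7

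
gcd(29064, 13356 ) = 84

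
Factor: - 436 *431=-187916  =  - 2^2*  109^1*431^1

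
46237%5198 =4653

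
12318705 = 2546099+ 9772606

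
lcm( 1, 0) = 0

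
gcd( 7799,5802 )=1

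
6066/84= 1011/14=72.21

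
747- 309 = 438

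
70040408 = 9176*7633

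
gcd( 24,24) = 24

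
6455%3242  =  3213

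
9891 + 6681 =16572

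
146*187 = 27302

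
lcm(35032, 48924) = 2837592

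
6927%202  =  59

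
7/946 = 7/946  =  0.01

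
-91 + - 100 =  - 191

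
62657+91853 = 154510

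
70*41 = 2870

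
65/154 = 65/154 = 0.42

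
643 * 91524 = 58849932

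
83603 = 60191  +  23412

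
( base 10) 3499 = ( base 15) 1084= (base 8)6653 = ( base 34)30v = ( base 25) 5EO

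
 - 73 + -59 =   -  132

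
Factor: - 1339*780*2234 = -2^3*3^1 * 5^1 * 13^2 *103^1 * 1117^1  =  - 2333234280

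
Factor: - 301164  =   - 2^2 * 3^1 * 25097^1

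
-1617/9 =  - 180  +  1/3 =-179.67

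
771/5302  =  771/5302=0.15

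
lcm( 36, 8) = 72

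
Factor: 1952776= 2^3*7^1*34871^1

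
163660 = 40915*4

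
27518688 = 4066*6768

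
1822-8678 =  - 6856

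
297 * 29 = 8613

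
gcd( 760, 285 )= 95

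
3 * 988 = 2964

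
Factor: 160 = 2^5*5^1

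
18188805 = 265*68637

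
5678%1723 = 509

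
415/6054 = 415/6054= 0.07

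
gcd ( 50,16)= 2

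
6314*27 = 170478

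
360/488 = 45/61 = 0.74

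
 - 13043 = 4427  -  17470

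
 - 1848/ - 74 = 24 + 36/37 = 24.97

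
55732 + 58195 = 113927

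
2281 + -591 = 1690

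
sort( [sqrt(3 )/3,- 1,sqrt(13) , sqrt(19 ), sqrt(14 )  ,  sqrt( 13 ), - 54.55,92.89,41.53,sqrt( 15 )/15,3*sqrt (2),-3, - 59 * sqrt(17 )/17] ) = [ - 54.55, - 59*sqrt (17 )/17,  -  3, - 1,  sqrt( 15 ) /15, sqrt(3)/3, sqrt( 13) , sqrt(13), sqrt ( 14 ),3*sqrt( 2 ), sqrt( 19),41.53,  92.89 ] 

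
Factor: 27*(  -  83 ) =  - 3^3*83^1=   -2241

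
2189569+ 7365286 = 9554855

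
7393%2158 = 919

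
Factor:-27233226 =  - 2^1*3^3*113^1*4463^1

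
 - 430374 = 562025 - 992399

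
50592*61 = 3086112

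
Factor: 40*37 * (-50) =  - 2^4*5^3*37^1=- 74000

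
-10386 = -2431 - 7955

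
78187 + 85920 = 164107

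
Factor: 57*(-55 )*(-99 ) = 310365 = 3^3*5^1*11^2*19^1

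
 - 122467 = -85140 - 37327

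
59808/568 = 7476/71  =  105.30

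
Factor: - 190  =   - 2^1*5^1 *19^1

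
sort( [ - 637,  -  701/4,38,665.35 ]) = [ - 637, - 701/4, 38,665.35 ] 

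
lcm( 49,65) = 3185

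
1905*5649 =10761345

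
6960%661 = 350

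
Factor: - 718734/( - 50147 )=2^1 * 3^1*103^1*1163^1*50147^ (-1 )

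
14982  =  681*22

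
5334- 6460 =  - 1126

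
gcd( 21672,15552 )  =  72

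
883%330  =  223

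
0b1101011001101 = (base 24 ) BLL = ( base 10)6861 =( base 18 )1333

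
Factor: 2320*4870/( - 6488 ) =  - 2^2*5^2*29^1*487^1*811^( - 1) = - 1412300/811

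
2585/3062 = 2585/3062 = 0.84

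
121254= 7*17322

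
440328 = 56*7863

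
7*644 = 4508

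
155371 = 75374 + 79997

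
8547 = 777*11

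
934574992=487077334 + 447497658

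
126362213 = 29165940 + 97196273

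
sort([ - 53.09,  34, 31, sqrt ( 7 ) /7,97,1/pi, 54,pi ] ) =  [ - 53.09,1/pi, sqrt( 7 )/7,pi,31,34,54,97] 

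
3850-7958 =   -  4108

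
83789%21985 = 17834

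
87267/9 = 9696 + 1/3 =9696.33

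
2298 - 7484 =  - 5186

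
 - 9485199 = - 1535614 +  - 7949585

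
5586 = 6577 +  - 991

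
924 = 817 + 107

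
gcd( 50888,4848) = 8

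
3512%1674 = 164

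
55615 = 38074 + 17541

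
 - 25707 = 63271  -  88978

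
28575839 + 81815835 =110391674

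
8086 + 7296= 15382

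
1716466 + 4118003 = 5834469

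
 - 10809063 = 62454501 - 73263564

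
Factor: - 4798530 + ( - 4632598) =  - 9431128 = - 2^3*7^4*491^1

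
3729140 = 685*5444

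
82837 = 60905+21932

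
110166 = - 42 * ( - 2623 )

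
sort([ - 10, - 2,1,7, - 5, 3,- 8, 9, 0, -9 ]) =[ -10, - 9,- 8,-5, - 2, 0, 1, 3 , 7,9 ]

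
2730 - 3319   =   - 589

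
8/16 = 1/2 =0.50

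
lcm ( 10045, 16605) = 813645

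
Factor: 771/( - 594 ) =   -  257/198 = -2^( - 1)*3^( - 2 )*11^( - 1)*257^1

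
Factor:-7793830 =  - 2^1*5^1*11^1*70853^1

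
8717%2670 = 707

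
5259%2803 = 2456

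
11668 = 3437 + 8231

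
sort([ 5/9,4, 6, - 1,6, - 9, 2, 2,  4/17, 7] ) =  [ -9, - 1,4/17, 5/9,  2 , 2, 4,6, 6,7] 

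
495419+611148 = 1106567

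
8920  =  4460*2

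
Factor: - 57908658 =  - 2^1*3^1*113^1*85411^1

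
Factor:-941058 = -2^1*3^4*37^1*157^1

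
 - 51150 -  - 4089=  -47061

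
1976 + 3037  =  5013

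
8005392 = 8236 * 972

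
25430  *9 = 228870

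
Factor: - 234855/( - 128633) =3^2*5^1*17^1*419^( - 1 ) = 765/419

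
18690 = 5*3738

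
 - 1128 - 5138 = - 6266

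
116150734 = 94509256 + 21641478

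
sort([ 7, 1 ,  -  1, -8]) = [ - 8, - 1 , 1,7]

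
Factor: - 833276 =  - 2^2*208319^1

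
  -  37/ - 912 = 37/912 = 0.04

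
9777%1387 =68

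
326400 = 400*816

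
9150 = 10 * 915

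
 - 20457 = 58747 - 79204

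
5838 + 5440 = 11278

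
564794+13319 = 578113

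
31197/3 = 10399 = 10399.00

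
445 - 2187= - 1742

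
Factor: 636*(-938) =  - 596568 = - 2^3*3^1*7^1*53^1* 67^1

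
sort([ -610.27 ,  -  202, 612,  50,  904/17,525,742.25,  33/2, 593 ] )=[ - 610.27, - 202, 33/2,50, 904/17, 525, 593,  612, 742.25]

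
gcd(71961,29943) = 3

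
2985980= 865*3452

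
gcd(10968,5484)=5484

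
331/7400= 331/7400  =  0.04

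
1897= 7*271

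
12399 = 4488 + 7911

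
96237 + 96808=193045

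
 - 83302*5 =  - 416510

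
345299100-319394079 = 25905021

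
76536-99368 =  -22832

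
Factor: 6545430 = 2^1* 3^2 * 5^1 * 72727^1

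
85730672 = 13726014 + 72004658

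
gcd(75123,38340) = 9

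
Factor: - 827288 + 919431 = 92143 = 92143^1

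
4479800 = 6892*650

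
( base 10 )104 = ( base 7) 206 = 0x68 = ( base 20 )54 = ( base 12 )88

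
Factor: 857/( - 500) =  - 2^( - 2 )*5^( - 3)*857^1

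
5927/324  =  18 +95/324 = 18.29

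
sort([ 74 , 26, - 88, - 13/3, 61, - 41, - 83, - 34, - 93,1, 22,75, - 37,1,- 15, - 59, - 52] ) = [ - 93, - 88,- 83, - 59,  -  52, - 41, - 37, - 34,  -  15, - 13/3 , 1,1,22,26,61,74,75]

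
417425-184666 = 232759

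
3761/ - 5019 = -1 + 1258/5019 = - 0.75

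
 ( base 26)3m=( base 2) 1100100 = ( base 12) 84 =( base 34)2W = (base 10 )100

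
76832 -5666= 71166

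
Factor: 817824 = 2^5*3^1*7^1*1217^1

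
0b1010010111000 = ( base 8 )12270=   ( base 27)77c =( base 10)5304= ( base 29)68q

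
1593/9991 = 1593/9991 = 0.16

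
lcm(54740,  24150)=821100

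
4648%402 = 226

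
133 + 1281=1414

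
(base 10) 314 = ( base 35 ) 8Y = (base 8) 472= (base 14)186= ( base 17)118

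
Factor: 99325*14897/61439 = 1479644525/61439  =  5^2*7^( - 1)*29^1*67^( - 1)*131^(-1) * 137^1*14897^1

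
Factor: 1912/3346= 2^2*7^ ( - 1)= 4/7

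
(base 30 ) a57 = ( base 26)de5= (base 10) 9157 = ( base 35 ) 7gm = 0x23C5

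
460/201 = 460/201 = 2.29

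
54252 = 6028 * 9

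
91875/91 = 13125/13 = 1009.62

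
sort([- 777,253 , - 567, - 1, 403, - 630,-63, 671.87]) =[ - 777, - 630,  -  567,- 63,  -  1,253,  403, 671.87 ]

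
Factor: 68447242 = 2^1*1039^1*32939^1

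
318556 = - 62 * ( - 5138)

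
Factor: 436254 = 2^1*3^1*7^1*13^1*17^1*47^1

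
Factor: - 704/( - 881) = 2^6*11^1 * 881^( - 1)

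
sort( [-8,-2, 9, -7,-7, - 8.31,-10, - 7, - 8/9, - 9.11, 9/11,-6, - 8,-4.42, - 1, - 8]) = [  -  10,- 9.11,-8.31,-8, - 8, - 8 , - 7,-7, - 7, - 6 , - 4.42,  -  2,  -  1,- 8/9,  9/11, 9 ] 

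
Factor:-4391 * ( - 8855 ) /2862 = 38882305/2862 = 2^( - 1)*3^( - 3)*5^1 * 7^1*11^1*23^1*53^( - 1 )*4391^1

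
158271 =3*52757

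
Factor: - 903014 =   -  2^1*7^1*53^1*1217^1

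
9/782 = 9/782 = 0.01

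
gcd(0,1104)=1104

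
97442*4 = 389768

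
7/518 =1/74 = 0.01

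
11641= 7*1663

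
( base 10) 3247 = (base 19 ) 8ih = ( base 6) 23011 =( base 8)6257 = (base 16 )caf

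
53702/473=4882/43  =  113.53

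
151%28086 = 151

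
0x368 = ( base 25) 19M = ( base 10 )872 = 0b1101101000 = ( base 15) 3D2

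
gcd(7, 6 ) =1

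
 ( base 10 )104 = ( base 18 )5E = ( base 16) 68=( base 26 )40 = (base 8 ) 150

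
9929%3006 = 911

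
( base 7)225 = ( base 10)117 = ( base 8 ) 165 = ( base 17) 6f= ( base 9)140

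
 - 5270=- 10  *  527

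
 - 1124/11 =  - 103+9/11  =  -102.18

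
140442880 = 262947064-122504184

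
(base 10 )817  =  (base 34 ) o1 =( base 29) s5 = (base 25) 17H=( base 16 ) 331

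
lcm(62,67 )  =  4154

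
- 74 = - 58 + -16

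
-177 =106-283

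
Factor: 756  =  2^2 * 3^3* 7^1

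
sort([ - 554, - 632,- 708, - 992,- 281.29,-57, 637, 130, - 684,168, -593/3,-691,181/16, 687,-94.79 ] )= [-992, - 708,-691,-684, - 632,-554, - 281.29,- 593/3, - 94.79, - 57 , 181/16, 130, 168, 637,687 ] 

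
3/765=1/255 = 0.00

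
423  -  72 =351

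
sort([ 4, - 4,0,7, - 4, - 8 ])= [ - 8,-4 , - 4, 0 , 4,  7 ] 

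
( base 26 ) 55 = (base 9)160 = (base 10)135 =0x87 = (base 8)207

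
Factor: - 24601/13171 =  - 73^1*337^1*13171^ ( - 1 ) 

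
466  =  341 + 125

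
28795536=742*38808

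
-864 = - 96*9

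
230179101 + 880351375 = 1110530476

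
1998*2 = 3996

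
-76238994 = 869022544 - 945261538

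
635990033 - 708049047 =-72059014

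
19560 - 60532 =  - 40972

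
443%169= 105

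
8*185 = 1480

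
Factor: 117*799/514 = 2^( - 1)*3^2*13^1*17^1*47^1*257^( -1 ) = 93483/514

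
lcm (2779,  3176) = 22232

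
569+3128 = 3697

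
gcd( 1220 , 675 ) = 5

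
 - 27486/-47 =584 + 38/47 = 584.81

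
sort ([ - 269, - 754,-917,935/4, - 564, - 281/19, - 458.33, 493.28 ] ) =[ - 917,  -  754, - 564,-458.33, - 269,- 281/19,  935/4,493.28 ]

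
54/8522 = 27/4261  =  0.01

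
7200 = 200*36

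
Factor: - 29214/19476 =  - 3/2 = - 2^( -1)*3^1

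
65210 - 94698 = -29488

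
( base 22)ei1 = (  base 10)7173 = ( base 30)7t3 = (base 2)1110000000101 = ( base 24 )cal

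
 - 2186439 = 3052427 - 5238866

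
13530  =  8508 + 5022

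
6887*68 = 468316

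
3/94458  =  1/31486 = 0.00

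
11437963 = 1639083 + 9798880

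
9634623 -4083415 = 5551208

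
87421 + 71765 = 159186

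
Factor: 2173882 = 2^1*67^1 *16223^1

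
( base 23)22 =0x30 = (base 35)1d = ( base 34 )1e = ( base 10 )48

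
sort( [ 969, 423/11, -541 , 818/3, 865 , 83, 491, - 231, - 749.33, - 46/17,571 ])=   [ - 749.33, - 541, - 231, - 46/17, 423/11,  83, 818/3,491 , 571,865,  969]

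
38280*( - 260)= - 9952800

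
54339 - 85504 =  - 31165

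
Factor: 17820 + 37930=2^1*5^3*223^1 = 55750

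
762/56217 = 254/18739 = 0.01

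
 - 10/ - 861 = 10/861 =0.01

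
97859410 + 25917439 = 123776849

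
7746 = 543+7203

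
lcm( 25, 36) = 900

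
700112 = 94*7448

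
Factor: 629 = 17^1 * 37^1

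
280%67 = 12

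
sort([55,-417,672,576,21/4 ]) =[ - 417,21/4, 55,576, 672 ]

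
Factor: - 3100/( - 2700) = 3^( - 3) * 31^1 = 31/27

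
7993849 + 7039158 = 15033007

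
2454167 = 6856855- 4402688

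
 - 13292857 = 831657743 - 844950600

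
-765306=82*( - 9333)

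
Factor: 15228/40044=27/71 = 3^3*71^( - 1 )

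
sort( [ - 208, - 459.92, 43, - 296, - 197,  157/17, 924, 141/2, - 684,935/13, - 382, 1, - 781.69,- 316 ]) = [ - 781.69, - 684, - 459.92, - 382, - 316, - 296, - 208, - 197 , 1, 157/17,43,141/2, 935/13, 924]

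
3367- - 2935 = 6302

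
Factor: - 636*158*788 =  - 2^5*3^1 *53^1* 79^1*197^1 = - 79184544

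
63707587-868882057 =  - 805174470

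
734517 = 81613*9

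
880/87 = 10 + 10/87 = 10.11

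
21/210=1/10 = 0.10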